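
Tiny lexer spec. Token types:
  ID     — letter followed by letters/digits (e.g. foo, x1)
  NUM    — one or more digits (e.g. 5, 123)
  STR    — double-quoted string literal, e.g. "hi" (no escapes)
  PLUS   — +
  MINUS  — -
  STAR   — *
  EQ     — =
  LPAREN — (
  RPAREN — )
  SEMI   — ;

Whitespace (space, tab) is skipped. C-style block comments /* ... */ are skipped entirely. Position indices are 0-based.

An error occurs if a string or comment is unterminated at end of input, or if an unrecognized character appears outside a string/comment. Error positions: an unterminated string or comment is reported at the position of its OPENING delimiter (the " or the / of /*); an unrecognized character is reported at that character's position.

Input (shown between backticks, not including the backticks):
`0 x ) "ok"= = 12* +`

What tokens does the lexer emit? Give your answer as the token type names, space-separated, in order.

Answer: NUM ID RPAREN STR EQ EQ NUM STAR PLUS

Derivation:
pos=0: emit NUM '0' (now at pos=1)
pos=2: emit ID 'x' (now at pos=3)
pos=4: emit RPAREN ')'
pos=6: enter STRING mode
pos=6: emit STR "ok" (now at pos=10)
pos=10: emit EQ '='
pos=12: emit EQ '='
pos=14: emit NUM '12' (now at pos=16)
pos=16: emit STAR '*'
pos=18: emit PLUS '+'
DONE. 9 tokens: [NUM, ID, RPAREN, STR, EQ, EQ, NUM, STAR, PLUS]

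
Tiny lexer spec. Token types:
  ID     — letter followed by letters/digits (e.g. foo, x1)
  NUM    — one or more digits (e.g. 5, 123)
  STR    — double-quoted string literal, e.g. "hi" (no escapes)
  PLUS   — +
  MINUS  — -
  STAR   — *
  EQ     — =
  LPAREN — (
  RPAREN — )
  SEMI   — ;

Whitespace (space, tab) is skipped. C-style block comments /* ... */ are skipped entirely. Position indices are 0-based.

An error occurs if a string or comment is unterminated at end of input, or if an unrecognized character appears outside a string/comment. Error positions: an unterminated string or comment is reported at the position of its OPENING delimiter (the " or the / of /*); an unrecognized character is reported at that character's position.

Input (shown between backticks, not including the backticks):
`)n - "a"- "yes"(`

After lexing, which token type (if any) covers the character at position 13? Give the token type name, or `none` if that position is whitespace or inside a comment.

Answer: STR

Derivation:
pos=0: emit RPAREN ')'
pos=1: emit ID 'n' (now at pos=2)
pos=3: emit MINUS '-'
pos=5: enter STRING mode
pos=5: emit STR "a" (now at pos=8)
pos=8: emit MINUS '-'
pos=10: enter STRING mode
pos=10: emit STR "yes" (now at pos=15)
pos=15: emit LPAREN '('
DONE. 7 tokens: [RPAREN, ID, MINUS, STR, MINUS, STR, LPAREN]
Position 13: char is 's' -> STR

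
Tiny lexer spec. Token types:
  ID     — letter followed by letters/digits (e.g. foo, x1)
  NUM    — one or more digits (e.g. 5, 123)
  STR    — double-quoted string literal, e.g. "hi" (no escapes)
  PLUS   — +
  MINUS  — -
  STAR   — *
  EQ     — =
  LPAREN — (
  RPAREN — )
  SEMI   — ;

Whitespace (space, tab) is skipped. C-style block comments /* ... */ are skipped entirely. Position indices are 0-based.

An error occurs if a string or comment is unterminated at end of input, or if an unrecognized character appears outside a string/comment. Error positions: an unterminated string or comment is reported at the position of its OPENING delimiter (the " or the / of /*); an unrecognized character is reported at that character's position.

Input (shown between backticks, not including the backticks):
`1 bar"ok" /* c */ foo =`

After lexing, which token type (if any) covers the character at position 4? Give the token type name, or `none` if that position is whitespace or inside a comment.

Answer: ID

Derivation:
pos=0: emit NUM '1' (now at pos=1)
pos=2: emit ID 'bar' (now at pos=5)
pos=5: enter STRING mode
pos=5: emit STR "ok" (now at pos=9)
pos=10: enter COMMENT mode (saw '/*')
exit COMMENT mode (now at pos=17)
pos=18: emit ID 'foo' (now at pos=21)
pos=22: emit EQ '='
DONE. 5 tokens: [NUM, ID, STR, ID, EQ]
Position 4: char is 'r' -> ID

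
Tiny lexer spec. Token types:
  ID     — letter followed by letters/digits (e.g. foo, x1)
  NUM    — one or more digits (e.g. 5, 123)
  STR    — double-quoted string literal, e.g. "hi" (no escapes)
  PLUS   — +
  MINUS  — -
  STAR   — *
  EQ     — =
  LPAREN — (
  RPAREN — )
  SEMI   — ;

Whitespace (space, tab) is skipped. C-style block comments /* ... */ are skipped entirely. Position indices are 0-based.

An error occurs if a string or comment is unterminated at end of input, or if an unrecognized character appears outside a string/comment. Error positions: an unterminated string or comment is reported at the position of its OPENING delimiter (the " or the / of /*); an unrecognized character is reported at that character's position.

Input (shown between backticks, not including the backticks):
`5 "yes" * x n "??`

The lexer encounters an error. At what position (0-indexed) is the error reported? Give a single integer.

pos=0: emit NUM '5' (now at pos=1)
pos=2: enter STRING mode
pos=2: emit STR "yes" (now at pos=7)
pos=8: emit STAR '*'
pos=10: emit ID 'x' (now at pos=11)
pos=12: emit ID 'n' (now at pos=13)
pos=14: enter STRING mode
pos=14: ERROR — unterminated string

Answer: 14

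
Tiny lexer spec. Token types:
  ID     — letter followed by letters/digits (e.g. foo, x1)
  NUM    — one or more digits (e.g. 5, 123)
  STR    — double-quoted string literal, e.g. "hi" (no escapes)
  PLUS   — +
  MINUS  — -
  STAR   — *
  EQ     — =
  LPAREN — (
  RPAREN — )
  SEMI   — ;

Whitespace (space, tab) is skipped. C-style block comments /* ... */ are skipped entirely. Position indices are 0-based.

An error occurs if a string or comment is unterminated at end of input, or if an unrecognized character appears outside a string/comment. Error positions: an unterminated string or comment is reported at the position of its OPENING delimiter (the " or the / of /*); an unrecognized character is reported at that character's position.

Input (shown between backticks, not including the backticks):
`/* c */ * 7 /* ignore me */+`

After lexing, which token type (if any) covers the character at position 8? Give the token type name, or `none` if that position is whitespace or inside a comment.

pos=0: enter COMMENT mode (saw '/*')
exit COMMENT mode (now at pos=7)
pos=8: emit STAR '*'
pos=10: emit NUM '7' (now at pos=11)
pos=12: enter COMMENT mode (saw '/*')
exit COMMENT mode (now at pos=27)
pos=27: emit PLUS '+'
DONE. 3 tokens: [STAR, NUM, PLUS]
Position 8: char is '*' -> STAR

Answer: STAR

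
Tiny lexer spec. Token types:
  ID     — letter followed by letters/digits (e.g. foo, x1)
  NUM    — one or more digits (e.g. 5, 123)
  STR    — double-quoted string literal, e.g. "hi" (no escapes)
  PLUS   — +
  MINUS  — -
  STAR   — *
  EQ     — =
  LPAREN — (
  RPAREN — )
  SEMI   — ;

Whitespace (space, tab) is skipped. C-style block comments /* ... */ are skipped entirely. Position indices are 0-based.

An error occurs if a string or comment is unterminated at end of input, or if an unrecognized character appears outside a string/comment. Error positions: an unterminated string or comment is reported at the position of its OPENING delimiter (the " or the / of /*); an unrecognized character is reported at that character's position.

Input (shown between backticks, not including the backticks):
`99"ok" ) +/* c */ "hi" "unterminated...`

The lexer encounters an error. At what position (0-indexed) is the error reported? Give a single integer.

Answer: 23

Derivation:
pos=0: emit NUM '99' (now at pos=2)
pos=2: enter STRING mode
pos=2: emit STR "ok" (now at pos=6)
pos=7: emit RPAREN ')'
pos=9: emit PLUS '+'
pos=10: enter COMMENT mode (saw '/*')
exit COMMENT mode (now at pos=17)
pos=18: enter STRING mode
pos=18: emit STR "hi" (now at pos=22)
pos=23: enter STRING mode
pos=23: ERROR — unterminated string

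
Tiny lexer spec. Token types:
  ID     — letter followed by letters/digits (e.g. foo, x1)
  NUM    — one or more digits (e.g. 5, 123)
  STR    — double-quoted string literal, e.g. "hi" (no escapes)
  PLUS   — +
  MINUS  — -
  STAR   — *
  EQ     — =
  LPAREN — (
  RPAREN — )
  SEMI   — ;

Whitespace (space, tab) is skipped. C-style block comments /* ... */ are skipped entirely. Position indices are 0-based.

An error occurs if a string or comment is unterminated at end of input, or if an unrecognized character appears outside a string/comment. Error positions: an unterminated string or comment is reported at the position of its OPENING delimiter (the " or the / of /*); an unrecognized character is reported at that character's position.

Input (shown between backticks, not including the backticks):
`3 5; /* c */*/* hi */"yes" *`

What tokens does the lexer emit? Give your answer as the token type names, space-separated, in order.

pos=0: emit NUM '3' (now at pos=1)
pos=2: emit NUM '5' (now at pos=3)
pos=3: emit SEMI ';'
pos=5: enter COMMENT mode (saw '/*')
exit COMMENT mode (now at pos=12)
pos=12: emit STAR '*'
pos=13: enter COMMENT mode (saw '/*')
exit COMMENT mode (now at pos=21)
pos=21: enter STRING mode
pos=21: emit STR "yes" (now at pos=26)
pos=27: emit STAR '*'
DONE. 6 tokens: [NUM, NUM, SEMI, STAR, STR, STAR]

Answer: NUM NUM SEMI STAR STR STAR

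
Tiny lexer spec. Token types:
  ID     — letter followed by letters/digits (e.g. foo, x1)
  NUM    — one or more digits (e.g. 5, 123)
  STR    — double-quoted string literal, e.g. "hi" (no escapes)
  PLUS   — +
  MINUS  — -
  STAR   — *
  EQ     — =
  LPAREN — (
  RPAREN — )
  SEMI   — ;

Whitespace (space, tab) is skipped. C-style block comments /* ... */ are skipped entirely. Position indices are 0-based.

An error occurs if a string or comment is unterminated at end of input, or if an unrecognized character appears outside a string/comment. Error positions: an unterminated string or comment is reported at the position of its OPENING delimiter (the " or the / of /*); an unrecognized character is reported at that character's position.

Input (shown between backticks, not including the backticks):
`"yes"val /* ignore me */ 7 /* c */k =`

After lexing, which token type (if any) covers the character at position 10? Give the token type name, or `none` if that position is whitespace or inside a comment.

Answer: none

Derivation:
pos=0: enter STRING mode
pos=0: emit STR "yes" (now at pos=5)
pos=5: emit ID 'val' (now at pos=8)
pos=9: enter COMMENT mode (saw '/*')
exit COMMENT mode (now at pos=24)
pos=25: emit NUM '7' (now at pos=26)
pos=27: enter COMMENT mode (saw '/*')
exit COMMENT mode (now at pos=34)
pos=34: emit ID 'k' (now at pos=35)
pos=36: emit EQ '='
DONE. 5 tokens: [STR, ID, NUM, ID, EQ]
Position 10: char is '*' -> none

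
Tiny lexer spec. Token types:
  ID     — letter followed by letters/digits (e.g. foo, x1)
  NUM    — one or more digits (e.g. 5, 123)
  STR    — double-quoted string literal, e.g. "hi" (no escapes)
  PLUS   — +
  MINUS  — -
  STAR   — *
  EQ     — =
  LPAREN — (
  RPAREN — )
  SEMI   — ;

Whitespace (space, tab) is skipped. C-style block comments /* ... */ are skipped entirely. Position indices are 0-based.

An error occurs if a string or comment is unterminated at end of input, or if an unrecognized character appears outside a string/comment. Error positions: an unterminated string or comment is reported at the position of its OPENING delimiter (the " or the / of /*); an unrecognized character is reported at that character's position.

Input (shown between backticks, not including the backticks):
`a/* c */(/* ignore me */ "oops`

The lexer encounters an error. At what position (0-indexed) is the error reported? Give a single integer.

pos=0: emit ID 'a' (now at pos=1)
pos=1: enter COMMENT mode (saw '/*')
exit COMMENT mode (now at pos=8)
pos=8: emit LPAREN '('
pos=9: enter COMMENT mode (saw '/*')
exit COMMENT mode (now at pos=24)
pos=25: enter STRING mode
pos=25: ERROR — unterminated string

Answer: 25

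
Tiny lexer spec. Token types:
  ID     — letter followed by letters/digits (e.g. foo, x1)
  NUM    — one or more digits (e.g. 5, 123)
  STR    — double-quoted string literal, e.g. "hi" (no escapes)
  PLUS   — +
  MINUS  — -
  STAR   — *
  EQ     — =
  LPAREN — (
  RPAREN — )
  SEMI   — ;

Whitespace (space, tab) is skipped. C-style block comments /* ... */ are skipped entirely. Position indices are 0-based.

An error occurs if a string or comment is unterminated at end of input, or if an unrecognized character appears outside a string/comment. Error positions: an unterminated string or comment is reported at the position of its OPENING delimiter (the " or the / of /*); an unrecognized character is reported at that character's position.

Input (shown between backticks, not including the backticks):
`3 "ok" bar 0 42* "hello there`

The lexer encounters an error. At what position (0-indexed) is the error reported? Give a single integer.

Answer: 17

Derivation:
pos=0: emit NUM '3' (now at pos=1)
pos=2: enter STRING mode
pos=2: emit STR "ok" (now at pos=6)
pos=7: emit ID 'bar' (now at pos=10)
pos=11: emit NUM '0' (now at pos=12)
pos=13: emit NUM '42' (now at pos=15)
pos=15: emit STAR '*'
pos=17: enter STRING mode
pos=17: ERROR — unterminated string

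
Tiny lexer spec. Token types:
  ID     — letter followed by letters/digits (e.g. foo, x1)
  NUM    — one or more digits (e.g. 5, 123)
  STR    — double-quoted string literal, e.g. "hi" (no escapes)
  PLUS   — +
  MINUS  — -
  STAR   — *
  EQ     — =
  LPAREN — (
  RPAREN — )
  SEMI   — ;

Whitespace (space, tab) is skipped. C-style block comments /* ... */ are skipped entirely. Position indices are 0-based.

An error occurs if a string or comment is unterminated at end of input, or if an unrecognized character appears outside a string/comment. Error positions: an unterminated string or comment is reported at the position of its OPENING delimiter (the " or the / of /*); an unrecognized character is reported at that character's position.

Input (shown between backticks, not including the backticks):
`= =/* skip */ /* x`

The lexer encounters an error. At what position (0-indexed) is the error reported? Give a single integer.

Answer: 14

Derivation:
pos=0: emit EQ '='
pos=2: emit EQ '='
pos=3: enter COMMENT mode (saw '/*')
exit COMMENT mode (now at pos=13)
pos=14: enter COMMENT mode (saw '/*')
pos=14: ERROR — unterminated comment (reached EOF)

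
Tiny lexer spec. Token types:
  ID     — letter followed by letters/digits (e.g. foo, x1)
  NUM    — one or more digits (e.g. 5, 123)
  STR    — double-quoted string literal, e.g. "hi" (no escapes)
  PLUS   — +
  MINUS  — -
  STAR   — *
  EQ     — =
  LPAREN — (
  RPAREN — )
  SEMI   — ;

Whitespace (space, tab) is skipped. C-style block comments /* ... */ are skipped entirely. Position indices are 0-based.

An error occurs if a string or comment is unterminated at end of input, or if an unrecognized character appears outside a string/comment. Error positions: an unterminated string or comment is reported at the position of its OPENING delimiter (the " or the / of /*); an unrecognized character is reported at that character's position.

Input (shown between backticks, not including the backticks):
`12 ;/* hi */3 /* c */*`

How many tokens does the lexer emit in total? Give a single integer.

pos=0: emit NUM '12' (now at pos=2)
pos=3: emit SEMI ';'
pos=4: enter COMMENT mode (saw '/*')
exit COMMENT mode (now at pos=12)
pos=12: emit NUM '3' (now at pos=13)
pos=14: enter COMMENT mode (saw '/*')
exit COMMENT mode (now at pos=21)
pos=21: emit STAR '*'
DONE. 4 tokens: [NUM, SEMI, NUM, STAR]

Answer: 4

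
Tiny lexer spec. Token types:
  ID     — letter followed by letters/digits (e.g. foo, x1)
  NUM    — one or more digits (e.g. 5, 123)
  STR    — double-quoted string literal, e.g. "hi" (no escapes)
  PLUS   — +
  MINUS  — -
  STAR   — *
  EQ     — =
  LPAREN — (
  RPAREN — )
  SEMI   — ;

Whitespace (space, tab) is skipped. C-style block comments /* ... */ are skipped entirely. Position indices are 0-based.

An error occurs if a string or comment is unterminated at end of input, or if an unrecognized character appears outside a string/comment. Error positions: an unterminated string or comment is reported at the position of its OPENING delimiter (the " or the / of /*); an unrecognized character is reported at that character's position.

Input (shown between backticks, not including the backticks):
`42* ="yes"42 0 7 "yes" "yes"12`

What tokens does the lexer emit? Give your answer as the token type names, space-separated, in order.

Answer: NUM STAR EQ STR NUM NUM NUM STR STR NUM

Derivation:
pos=0: emit NUM '42' (now at pos=2)
pos=2: emit STAR '*'
pos=4: emit EQ '='
pos=5: enter STRING mode
pos=5: emit STR "yes" (now at pos=10)
pos=10: emit NUM '42' (now at pos=12)
pos=13: emit NUM '0' (now at pos=14)
pos=15: emit NUM '7' (now at pos=16)
pos=17: enter STRING mode
pos=17: emit STR "yes" (now at pos=22)
pos=23: enter STRING mode
pos=23: emit STR "yes" (now at pos=28)
pos=28: emit NUM '12' (now at pos=30)
DONE. 10 tokens: [NUM, STAR, EQ, STR, NUM, NUM, NUM, STR, STR, NUM]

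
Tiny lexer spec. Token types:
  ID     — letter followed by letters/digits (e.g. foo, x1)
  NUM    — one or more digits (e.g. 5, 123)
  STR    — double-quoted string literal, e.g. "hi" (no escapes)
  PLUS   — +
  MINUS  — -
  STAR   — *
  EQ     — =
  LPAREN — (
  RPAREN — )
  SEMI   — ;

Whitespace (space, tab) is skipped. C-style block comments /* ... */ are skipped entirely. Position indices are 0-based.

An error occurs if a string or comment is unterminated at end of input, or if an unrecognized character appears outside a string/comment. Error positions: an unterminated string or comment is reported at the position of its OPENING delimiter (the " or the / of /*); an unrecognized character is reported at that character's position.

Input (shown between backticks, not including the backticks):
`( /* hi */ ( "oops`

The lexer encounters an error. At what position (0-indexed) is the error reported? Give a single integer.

Answer: 13

Derivation:
pos=0: emit LPAREN '('
pos=2: enter COMMENT mode (saw '/*')
exit COMMENT mode (now at pos=10)
pos=11: emit LPAREN '('
pos=13: enter STRING mode
pos=13: ERROR — unterminated string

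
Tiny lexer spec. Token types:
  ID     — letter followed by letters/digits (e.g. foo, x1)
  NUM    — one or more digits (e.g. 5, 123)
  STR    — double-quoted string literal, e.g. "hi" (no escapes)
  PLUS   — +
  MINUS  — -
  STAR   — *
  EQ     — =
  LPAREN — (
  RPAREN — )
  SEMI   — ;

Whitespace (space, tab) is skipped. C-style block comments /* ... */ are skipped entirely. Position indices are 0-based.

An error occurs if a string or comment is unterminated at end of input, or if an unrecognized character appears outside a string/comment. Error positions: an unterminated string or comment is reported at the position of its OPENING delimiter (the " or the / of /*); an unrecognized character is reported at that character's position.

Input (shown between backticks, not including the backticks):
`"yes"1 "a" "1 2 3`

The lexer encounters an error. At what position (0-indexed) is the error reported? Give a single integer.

Answer: 11

Derivation:
pos=0: enter STRING mode
pos=0: emit STR "yes" (now at pos=5)
pos=5: emit NUM '1' (now at pos=6)
pos=7: enter STRING mode
pos=7: emit STR "a" (now at pos=10)
pos=11: enter STRING mode
pos=11: ERROR — unterminated string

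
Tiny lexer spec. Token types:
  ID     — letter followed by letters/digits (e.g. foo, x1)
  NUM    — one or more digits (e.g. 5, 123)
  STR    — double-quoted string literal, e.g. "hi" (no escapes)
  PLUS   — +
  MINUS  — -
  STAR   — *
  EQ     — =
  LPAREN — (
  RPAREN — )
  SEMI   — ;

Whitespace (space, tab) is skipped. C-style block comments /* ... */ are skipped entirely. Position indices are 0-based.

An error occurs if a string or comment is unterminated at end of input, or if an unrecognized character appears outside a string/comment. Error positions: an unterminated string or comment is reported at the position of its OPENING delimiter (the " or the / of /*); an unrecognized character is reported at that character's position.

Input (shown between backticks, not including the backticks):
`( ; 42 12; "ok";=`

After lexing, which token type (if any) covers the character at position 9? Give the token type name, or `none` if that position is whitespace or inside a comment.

Answer: SEMI

Derivation:
pos=0: emit LPAREN '('
pos=2: emit SEMI ';'
pos=4: emit NUM '42' (now at pos=6)
pos=7: emit NUM '12' (now at pos=9)
pos=9: emit SEMI ';'
pos=11: enter STRING mode
pos=11: emit STR "ok" (now at pos=15)
pos=15: emit SEMI ';'
pos=16: emit EQ '='
DONE. 8 tokens: [LPAREN, SEMI, NUM, NUM, SEMI, STR, SEMI, EQ]
Position 9: char is ';' -> SEMI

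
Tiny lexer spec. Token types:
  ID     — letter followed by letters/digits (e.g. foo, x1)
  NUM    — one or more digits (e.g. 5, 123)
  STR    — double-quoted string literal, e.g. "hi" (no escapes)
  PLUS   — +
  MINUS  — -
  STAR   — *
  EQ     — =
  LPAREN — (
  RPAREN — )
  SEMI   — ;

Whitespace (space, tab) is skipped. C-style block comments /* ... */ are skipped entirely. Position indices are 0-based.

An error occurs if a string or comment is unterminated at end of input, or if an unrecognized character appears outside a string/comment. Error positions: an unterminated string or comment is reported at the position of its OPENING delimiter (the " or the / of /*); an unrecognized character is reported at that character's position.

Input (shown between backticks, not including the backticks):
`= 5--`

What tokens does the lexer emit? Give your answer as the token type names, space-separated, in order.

Answer: EQ NUM MINUS MINUS

Derivation:
pos=0: emit EQ '='
pos=2: emit NUM '5' (now at pos=3)
pos=3: emit MINUS '-'
pos=4: emit MINUS '-'
DONE. 4 tokens: [EQ, NUM, MINUS, MINUS]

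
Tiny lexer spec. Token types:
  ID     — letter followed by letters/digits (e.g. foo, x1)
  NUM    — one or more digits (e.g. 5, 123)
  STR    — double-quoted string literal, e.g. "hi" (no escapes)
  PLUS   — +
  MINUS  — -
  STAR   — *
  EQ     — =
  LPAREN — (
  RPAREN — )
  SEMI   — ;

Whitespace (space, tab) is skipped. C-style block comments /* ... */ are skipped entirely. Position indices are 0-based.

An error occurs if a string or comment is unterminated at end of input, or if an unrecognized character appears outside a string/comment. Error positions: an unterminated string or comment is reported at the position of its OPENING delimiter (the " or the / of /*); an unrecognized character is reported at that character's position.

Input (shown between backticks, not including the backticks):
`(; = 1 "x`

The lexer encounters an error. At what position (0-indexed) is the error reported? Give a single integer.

Answer: 7

Derivation:
pos=0: emit LPAREN '('
pos=1: emit SEMI ';'
pos=3: emit EQ '='
pos=5: emit NUM '1' (now at pos=6)
pos=7: enter STRING mode
pos=7: ERROR — unterminated string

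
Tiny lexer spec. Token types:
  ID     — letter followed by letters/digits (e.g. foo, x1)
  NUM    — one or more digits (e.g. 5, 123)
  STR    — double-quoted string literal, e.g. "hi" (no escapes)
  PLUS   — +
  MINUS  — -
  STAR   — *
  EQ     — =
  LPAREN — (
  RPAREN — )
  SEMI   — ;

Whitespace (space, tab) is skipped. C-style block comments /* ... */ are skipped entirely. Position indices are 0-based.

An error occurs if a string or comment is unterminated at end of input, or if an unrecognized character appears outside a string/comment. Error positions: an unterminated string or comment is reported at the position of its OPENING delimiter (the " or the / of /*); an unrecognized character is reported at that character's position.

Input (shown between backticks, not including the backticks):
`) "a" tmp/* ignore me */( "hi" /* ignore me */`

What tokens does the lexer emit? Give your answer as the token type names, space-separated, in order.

pos=0: emit RPAREN ')'
pos=2: enter STRING mode
pos=2: emit STR "a" (now at pos=5)
pos=6: emit ID 'tmp' (now at pos=9)
pos=9: enter COMMENT mode (saw '/*')
exit COMMENT mode (now at pos=24)
pos=24: emit LPAREN '('
pos=26: enter STRING mode
pos=26: emit STR "hi" (now at pos=30)
pos=31: enter COMMENT mode (saw '/*')
exit COMMENT mode (now at pos=46)
DONE. 5 tokens: [RPAREN, STR, ID, LPAREN, STR]

Answer: RPAREN STR ID LPAREN STR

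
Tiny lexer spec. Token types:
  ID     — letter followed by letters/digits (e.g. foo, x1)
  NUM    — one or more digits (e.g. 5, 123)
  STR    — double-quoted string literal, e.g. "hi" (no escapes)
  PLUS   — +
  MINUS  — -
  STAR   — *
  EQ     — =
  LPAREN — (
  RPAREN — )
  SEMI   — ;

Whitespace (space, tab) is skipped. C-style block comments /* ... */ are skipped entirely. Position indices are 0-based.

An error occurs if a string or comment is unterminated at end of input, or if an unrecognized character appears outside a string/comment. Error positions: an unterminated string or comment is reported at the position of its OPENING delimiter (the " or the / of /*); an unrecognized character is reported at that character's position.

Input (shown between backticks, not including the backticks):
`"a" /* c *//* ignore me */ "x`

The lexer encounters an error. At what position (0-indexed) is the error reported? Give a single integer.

pos=0: enter STRING mode
pos=0: emit STR "a" (now at pos=3)
pos=4: enter COMMENT mode (saw '/*')
exit COMMENT mode (now at pos=11)
pos=11: enter COMMENT mode (saw '/*')
exit COMMENT mode (now at pos=26)
pos=27: enter STRING mode
pos=27: ERROR — unterminated string

Answer: 27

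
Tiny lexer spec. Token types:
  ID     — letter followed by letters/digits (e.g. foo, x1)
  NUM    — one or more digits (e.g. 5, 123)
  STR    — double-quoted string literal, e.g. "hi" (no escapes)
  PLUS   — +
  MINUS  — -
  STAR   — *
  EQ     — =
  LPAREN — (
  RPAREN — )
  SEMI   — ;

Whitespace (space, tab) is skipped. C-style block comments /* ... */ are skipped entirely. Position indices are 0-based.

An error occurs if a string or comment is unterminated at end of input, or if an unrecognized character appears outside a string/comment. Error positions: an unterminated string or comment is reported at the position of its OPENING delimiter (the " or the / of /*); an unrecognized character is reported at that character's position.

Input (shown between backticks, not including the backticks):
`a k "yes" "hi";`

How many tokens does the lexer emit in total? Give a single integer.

pos=0: emit ID 'a' (now at pos=1)
pos=2: emit ID 'k' (now at pos=3)
pos=4: enter STRING mode
pos=4: emit STR "yes" (now at pos=9)
pos=10: enter STRING mode
pos=10: emit STR "hi" (now at pos=14)
pos=14: emit SEMI ';'
DONE. 5 tokens: [ID, ID, STR, STR, SEMI]

Answer: 5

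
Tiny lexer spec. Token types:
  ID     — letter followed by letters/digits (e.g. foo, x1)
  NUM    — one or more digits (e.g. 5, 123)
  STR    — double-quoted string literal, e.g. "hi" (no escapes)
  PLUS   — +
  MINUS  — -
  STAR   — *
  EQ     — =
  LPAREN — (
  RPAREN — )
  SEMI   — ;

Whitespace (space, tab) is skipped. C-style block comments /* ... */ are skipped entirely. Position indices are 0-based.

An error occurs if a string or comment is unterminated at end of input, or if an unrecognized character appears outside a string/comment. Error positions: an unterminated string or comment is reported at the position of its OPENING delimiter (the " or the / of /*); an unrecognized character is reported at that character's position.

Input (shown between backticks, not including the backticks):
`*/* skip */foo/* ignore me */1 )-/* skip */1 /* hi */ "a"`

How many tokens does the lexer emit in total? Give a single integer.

Answer: 7

Derivation:
pos=0: emit STAR '*'
pos=1: enter COMMENT mode (saw '/*')
exit COMMENT mode (now at pos=11)
pos=11: emit ID 'foo' (now at pos=14)
pos=14: enter COMMENT mode (saw '/*')
exit COMMENT mode (now at pos=29)
pos=29: emit NUM '1' (now at pos=30)
pos=31: emit RPAREN ')'
pos=32: emit MINUS '-'
pos=33: enter COMMENT mode (saw '/*')
exit COMMENT mode (now at pos=43)
pos=43: emit NUM '1' (now at pos=44)
pos=45: enter COMMENT mode (saw '/*')
exit COMMENT mode (now at pos=53)
pos=54: enter STRING mode
pos=54: emit STR "a" (now at pos=57)
DONE. 7 tokens: [STAR, ID, NUM, RPAREN, MINUS, NUM, STR]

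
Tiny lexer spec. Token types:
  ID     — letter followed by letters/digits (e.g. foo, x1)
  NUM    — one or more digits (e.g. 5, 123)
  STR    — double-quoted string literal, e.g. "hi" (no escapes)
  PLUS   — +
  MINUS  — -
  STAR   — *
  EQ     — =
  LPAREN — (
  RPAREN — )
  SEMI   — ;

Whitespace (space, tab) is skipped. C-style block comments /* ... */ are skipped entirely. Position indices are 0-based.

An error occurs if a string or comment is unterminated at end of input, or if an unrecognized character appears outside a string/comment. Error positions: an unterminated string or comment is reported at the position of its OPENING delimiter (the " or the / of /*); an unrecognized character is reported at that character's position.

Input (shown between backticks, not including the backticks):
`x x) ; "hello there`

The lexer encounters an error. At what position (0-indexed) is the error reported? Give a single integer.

Answer: 7

Derivation:
pos=0: emit ID 'x' (now at pos=1)
pos=2: emit ID 'x' (now at pos=3)
pos=3: emit RPAREN ')'
pos=5: emit SEMI ';'
pos=7: enter STRING mode
pos=7: ERROR — unterminated string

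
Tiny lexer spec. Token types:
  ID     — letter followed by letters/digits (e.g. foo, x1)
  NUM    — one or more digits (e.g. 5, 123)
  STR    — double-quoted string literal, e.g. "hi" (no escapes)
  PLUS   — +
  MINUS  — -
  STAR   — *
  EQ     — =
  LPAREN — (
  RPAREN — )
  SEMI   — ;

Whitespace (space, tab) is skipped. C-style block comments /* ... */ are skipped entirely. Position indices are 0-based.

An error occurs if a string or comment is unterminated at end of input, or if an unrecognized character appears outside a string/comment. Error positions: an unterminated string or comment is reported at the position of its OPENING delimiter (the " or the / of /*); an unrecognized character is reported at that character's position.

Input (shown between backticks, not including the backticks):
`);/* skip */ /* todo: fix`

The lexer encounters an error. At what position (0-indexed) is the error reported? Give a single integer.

pos=0: emit RPAREN ')'
pos=1: emit SEMI ';'
pos=2: enter COMMENT mode (saw '/*')
exit COMMENT mode (now at pos=12)
pos=13: enter COMMENT mode (saw '/*')
pos=13: ERROR — unterminated comment (reached EOF)

Answer: 13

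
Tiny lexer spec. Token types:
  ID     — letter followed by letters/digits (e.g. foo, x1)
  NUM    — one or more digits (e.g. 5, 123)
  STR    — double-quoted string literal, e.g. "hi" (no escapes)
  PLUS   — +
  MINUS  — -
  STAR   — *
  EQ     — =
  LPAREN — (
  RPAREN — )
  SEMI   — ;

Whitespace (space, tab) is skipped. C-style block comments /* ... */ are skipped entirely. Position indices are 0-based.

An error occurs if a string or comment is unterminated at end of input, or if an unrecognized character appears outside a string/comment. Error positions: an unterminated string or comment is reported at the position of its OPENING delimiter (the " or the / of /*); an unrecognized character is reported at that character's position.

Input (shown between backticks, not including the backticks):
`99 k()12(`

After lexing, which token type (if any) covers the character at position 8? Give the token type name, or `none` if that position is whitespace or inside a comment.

pos=0: emit NUM '99' (now at pos=2)
pos=3: emit ID 'k' (now at pos=4)
pos=4: emit LPAREN '('
pos=5: emit RPAREN ')'
pos=6: emit NUM '12' (now at pos=8)
pos=8: emit LPAREN '('
DONE. 6 tokens: [NUM, ID, LPAREN, RPAREN, NUM, LPAREN]
Position 8: char is '(' -> LPAREN

Answer: LPAREN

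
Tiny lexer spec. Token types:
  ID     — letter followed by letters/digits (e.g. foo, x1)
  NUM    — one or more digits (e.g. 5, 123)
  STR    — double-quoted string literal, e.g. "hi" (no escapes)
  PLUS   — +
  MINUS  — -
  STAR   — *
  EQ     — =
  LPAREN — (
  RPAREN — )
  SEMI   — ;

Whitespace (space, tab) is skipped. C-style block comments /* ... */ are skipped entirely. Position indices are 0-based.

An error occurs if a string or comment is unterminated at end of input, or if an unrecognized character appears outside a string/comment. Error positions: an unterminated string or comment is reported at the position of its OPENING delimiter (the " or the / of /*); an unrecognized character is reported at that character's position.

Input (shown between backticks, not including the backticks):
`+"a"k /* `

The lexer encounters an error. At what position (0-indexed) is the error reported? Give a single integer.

Answer: 6

Derivation:
pos=0: emit PLUS '+'
pos=1: enter STRING mode
pos=1: emit STR "a" (now at pos=4)
pos=4: emit ID 'k' (now at pos=5)
pos=6: enter COMMENT mode (saw '/*')
pos=6: ERROR — unterminated comment (reached EOF)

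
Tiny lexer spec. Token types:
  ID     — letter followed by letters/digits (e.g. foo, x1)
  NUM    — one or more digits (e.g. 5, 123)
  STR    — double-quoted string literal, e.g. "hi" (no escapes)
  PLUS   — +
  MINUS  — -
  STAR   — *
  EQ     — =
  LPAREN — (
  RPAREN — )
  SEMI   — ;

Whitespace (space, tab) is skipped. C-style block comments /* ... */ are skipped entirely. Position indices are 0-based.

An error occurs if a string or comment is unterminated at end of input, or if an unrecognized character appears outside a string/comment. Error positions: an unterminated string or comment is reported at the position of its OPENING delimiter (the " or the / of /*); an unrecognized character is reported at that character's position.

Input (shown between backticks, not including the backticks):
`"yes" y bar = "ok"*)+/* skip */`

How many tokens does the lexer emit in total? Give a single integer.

pos=0: enter STRING mode
pos=0: emit STR "yes" (now at pos=5)
pos=6: emit ID 'y' (now at pos=7)
pos=8: emit ID 'bar' (now at pos=11)
pos=12: emit EQ '='
pos=14: enter STRING mode
pos=14: emit STR "ok" (now at pos=18)
pos=18: emit STAR '*'
pos=19: emit RPAREN ')'
pos=20: emit PLUS '+'
pos=21: enter COMMENT mode (saw '/*')
exit COMMENT mode (now at pos=31)
DONE. 8 tokens: [STR, ID, ID, EQ, STR, STAR, RPAREN, PLUS]

Answer: 8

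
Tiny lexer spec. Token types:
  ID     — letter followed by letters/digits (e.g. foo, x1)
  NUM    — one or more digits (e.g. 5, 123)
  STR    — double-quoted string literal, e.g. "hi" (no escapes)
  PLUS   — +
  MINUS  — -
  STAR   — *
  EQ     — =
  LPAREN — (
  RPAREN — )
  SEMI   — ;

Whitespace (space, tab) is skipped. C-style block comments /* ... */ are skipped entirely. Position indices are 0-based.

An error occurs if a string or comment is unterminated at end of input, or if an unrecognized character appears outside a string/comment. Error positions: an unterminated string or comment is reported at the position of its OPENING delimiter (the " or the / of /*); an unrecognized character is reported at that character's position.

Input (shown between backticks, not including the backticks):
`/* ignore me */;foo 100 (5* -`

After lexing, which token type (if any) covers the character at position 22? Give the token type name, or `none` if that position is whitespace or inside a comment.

Answer: NUM

Derivation:
pos=0: enter COMMENT mode (saw '/*')
exit COMMENT mode (now at pos=15)
pos=15: emit SEMI ';'
pos=16: emit ID 'foo' (now at pos=19)
pos=20: emit NUM '100' (now at pos=23)
pos=24: emit LPAREN '('
pos=25: emit NUM '5' (now at pos=26)
pos=26: emit STAR '*'
pos=28: emit MINUS '-'
DONE. 7 tokens: [SEMI, ID, NUM, LPAREN, NUM, STAR, MINUS]
Position 22: char is '0' -> NUM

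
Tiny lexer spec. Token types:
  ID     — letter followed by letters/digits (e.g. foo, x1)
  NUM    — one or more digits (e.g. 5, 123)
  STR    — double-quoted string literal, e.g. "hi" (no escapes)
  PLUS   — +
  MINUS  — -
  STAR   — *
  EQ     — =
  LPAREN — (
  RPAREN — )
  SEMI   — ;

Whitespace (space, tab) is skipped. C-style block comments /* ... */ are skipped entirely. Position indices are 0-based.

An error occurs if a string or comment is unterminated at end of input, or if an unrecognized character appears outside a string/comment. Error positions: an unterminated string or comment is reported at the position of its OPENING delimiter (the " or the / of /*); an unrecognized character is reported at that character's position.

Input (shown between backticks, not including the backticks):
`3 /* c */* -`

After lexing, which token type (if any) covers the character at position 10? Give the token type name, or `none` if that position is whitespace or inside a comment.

pos=0: emit NUM '3' (now at pos=1)
pos=2: enter COMMENT mode (saw '/*')
exit COMMENT mode (now at pos=9)
pos=9: emit STAR '*'
pos=11: emit MINUS '-'
DONE. 3 tokens: [NUM, STAR, MINUS]
Position 10: char is ' ' -> none

Answer: none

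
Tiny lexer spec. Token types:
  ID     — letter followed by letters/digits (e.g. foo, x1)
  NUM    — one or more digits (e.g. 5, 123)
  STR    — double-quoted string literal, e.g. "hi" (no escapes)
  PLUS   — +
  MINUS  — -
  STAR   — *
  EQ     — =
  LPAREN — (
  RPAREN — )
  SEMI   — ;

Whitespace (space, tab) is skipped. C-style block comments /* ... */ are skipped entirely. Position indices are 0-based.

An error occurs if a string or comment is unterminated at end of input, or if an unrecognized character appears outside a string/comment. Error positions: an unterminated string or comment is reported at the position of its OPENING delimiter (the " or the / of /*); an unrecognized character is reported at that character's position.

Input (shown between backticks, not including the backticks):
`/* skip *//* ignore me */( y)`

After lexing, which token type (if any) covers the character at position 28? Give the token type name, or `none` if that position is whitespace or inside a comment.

Answer: RPAREN

Derivation:
pos=0: enter COMMENT mode (saw '/*')
exit COMMENT mode (now at pos=10)
pos=10: enter COMMENT mode (saw '/*')
exit COMMENT mode (now at pos=25)
pos=25: emit LPAREN '('
pos=27: emit ID 'y' (now at pos=28)
pos=28: emit RPAREN ')'
DONE. 3 tokens: [LPAREN, ID, RPAREN]
Position 28: char is ')' -> RPAREN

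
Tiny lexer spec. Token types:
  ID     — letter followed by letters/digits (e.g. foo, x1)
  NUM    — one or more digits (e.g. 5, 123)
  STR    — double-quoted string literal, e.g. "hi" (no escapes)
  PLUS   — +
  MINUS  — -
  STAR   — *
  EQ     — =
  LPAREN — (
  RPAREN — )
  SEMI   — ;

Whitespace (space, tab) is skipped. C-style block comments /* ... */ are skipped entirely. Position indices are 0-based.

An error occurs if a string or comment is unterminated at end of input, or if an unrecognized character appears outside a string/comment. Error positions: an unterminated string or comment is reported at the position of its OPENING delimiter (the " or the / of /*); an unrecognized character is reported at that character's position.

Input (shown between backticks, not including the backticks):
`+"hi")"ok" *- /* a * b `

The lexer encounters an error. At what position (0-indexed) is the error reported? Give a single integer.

pos=0: emit PLUS '+'
pos=1: enter STRING mode
pos=1: emit STR "hi" (now at pos=5)
pos=5: emit RPAREN ')'
pos=6: enter STRING mode
pos=6: emit STR "ok" (now at pos=10)
pos=11: emit STAR '*'
pos=12: emit MINUS '-'
pos=14: enter COMMENT mode (saw '/*')
pos=14: ERROR — unterminated comment (reached EOF)

Answer: 14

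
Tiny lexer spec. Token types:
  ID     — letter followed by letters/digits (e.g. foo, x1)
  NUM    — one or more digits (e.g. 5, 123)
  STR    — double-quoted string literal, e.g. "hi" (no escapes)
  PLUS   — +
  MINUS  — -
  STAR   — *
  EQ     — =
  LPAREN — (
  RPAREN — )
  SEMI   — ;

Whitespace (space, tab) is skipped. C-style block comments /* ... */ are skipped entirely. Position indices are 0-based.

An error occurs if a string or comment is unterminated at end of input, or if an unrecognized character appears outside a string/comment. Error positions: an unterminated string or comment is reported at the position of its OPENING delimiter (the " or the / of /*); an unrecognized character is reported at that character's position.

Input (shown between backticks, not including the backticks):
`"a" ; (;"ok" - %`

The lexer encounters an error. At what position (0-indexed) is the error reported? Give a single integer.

pos=0: enter STRING mode
pos=0: emit STR "a" (now at pos=3)
pos=4: emit SEMI ';'
pos=6: emit LPAREN '('
pos=7: emit SEMI ';'
pos=8: enter STRING mode
pos=8: emit STR "ok" (now at pos=12)
pos=13: emit MINUS '-'
pos=15: ERROR — unrecognized char '%'

Answer: 15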